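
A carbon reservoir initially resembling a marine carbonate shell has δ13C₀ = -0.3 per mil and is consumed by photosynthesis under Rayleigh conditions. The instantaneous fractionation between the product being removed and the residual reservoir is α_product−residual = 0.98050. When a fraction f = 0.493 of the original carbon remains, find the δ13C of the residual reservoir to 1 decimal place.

Rayleigh residual: δ_res = (δ₀ + 1000)·f^(α−1) − 1000
α − 1 = -0.01950
f^(α−1) = 0.493^(-0.01950) = 1.013887
δ_res = (-0.3 + 1000) × 1.013887 − 1000 = 1013.583 − 1000 = 13.58 per mil

13.6 per mil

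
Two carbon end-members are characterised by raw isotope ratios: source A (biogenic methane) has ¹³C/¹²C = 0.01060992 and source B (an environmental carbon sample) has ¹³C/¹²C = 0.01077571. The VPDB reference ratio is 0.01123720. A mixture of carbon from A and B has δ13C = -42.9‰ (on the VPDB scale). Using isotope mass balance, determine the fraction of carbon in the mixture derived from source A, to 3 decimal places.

0.124

δ_A = (0.01060992/0.01123720 − 1)×1000 = (0.944178 − 1)×1000 = -55.822‰
δ_B = (0.01077571/0.01123720 − 1)×1000 = (0.958932 − 1)×1000 = -41.068‰
f_A = (δ_mix − δ_B)/(δ_A − δ_B) = (-42.9 − (-41.068))/(-55.822 − (-41.068))
f_A = -1.832 / -14.754 = 0.1242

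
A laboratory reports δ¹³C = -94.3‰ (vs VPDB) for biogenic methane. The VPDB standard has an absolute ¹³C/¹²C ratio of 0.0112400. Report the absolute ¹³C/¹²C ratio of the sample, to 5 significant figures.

R_sample = R_standard × (δ¹³C/1000 + 1)
R_sample = 0.0112400 × (-94.3/1000 + 1) = 0.0112400 × 0.905700
R_sample = 0.0101801

0.010180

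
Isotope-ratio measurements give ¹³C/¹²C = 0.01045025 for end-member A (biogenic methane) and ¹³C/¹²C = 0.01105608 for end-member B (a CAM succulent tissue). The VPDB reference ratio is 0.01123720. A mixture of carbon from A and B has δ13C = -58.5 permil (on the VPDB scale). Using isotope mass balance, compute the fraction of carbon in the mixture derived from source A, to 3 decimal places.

0.786

δ_A = (0.01045025/0.01123720 − 1)×1000 = (0.929969 − 1)×1000 = -70.031 permil
δ_B = (0.01105608/0.01123720 − 1)×1000 = (0.983882 − 1)×1000 = -16.118 permil
f_A = (δ_mix − δ_B)/(δ_A − δ_B) = (-58.5 − (-16.118))/(-70.031 − (-16.118))
f_A = -42.382 / -53.913 = 0.7861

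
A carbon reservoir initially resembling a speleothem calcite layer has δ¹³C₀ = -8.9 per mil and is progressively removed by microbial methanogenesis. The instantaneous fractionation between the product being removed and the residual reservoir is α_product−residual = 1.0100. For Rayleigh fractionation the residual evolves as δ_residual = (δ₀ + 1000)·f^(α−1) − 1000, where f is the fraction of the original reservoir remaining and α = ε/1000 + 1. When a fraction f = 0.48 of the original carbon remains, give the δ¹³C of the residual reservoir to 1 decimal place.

Rayleigh residual: δ_res = (δ₀ + 1000)·f^(α−1) − 1000
α − 1 = 0.01000
f^(α−1) = 0.48^(0.01000) = 0.992687
δ_res = (-8.9 + 1000) × 0.992687 − 1000 = 983.852 − 1000 = -16.15 per mil

-16.1 per mil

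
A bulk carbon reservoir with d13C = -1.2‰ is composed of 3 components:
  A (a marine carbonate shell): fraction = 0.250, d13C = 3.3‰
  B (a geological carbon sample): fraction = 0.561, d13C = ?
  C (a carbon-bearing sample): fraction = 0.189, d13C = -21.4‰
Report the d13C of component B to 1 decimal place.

3.6‰

Isotope mass balance: δ_bulk = Σ fᵢ·δᵢ.
-1.2 = 0.250×(3.3) + 0.561×δ_B + 0.189×(-21.4)
0.561·δ_B = -1.2 − (-3.220) = 2.020
δ_B = 2.020 / 0.561 = 3.60‰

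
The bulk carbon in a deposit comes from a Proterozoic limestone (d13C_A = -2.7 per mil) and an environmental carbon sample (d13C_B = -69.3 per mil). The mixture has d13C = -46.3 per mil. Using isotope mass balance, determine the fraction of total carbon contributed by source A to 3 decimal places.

δ_mix = f_A·δ_A + (1 − f_A)·δ_B  ⇒  f_A = (δ_mix − δ_B)/(δ_A − δ_B)
f_A = (-46.3 − (-69.3)) / (-2.7 − (-69.3))
f_A = 23.0 / 66.6 = 0.3453

0.345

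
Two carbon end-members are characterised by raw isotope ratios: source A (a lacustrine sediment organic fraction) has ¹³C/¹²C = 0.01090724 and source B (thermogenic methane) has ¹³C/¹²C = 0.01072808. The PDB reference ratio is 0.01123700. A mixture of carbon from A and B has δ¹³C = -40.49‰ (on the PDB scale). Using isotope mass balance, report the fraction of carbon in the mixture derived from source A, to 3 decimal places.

δ_A = (0.01090724/0.01123700 − 1)×1000 = (0.970654 − 1)×1000 = -29.346‰
δ_B = (0.01072808/0.01123700 − 1)×1000 = (0.954710 − 1)×1000 = -45.290‰
f_A = (δ_mix − δ_B)/(δ_A − δ_B) = (-40.49 − (-45.290))/(-29.346 − (-45.290))
f_A = 4.800 / 15.944 = 0.3010

0.301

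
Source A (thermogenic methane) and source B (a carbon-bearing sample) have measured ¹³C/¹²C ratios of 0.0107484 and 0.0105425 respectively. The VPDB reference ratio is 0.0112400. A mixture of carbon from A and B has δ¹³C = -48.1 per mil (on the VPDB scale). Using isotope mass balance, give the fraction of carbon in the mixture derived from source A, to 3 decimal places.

δ_A = (0.0107484/0.0112400 − 1)×1000 = (0.956263 − 1)×1000 = -43.737 per mil
δ_B = (0.0105425/0.0112400 − 1)×1000 = (0.937945 − 1)×1000 = -62.055 per mil
f_A = (δ_mix − δ_B)/(δ_A − δ_B) = (-48.1 − (-62.055))/(-43.737 − (-62.055))
f_A = 13.955 / 18.319 = 0.7618

0.762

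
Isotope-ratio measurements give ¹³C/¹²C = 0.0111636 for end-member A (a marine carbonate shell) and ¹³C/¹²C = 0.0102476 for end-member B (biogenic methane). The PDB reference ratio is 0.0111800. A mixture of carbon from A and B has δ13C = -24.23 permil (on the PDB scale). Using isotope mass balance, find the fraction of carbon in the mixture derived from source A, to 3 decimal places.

δ_A = (0.0111636/0.0111800 − 1)×1000 = (0.998533 − 1)×1000 = -1.467 permil
δ_B = (0.0102476/0.0111800 − 1)×1000 = (0.916601 − 1)×1000 = -83.399 permil
f_A = (δ_mix − δ_B)/(δ_A − δ_B) = (-24.23 − (-83.399))/(-1.467 − (-83.399))
f_A = 59.169 / 81.932 = 0.7222

0.722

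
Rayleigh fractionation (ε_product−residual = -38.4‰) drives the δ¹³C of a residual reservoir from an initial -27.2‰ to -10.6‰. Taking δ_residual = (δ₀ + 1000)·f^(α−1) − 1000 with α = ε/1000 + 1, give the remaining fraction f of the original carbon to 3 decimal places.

α − 1 = ε/1000 = -0.0384
(δ_res + 1000)/(δ₀ + 1000) = (-10.6 + 1000)/(-27.2 + 1000) = 989.4/972.8 = 1.017064
f = 1.017064^(1/-0.0384) = exp(ln(1.017064)/-0.0384) = exp(0.01692/-0.0384)
f = exp(-0.4406) = 0.6436

0.644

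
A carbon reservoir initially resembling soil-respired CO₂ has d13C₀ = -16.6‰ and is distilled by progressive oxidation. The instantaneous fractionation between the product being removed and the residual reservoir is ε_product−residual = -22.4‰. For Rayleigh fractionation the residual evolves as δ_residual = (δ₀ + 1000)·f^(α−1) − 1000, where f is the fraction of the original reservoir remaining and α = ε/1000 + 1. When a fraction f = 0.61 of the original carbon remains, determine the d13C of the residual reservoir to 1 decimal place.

Rayleigh residual: δ_res = (δ₀ + 1000)·f^(α−1) − 1000
α = ε/1000 + 1 = 0.97760, so α − 1 = -0.02240
f^(α−1) = 0.61^(-0.02240) = 1.011134
δ_res = (-16.6 + 1000) × 1.011134 − 1000 = 994.349 − 1000 = -5.65‰

-5.7‰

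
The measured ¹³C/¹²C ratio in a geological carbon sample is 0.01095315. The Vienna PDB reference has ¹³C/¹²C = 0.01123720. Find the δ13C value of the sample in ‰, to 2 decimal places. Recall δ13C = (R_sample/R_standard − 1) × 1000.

δ13C = (R_sample / R_standard − 1) × 1000
R_sample / R_standard = 0.01095315 / 0.01123720 = 0.974722
δ13C = (0.974722 − 1) × 1000 = -25.278‰

-25.28‰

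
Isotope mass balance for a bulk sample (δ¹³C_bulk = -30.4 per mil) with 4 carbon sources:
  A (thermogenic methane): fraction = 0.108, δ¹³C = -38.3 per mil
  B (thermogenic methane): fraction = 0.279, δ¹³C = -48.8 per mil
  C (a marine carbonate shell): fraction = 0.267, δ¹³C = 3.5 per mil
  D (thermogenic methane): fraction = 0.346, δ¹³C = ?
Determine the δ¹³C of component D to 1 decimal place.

Isotope mass balance: δ_bulk = Σ fᵢ·δᵢ.
-30.4 = 0.108×(-38.3) + 0.279×(-48.8) + 0.267×(3.5) + 0.346×δ_D
0.346·δ_D = -30.4 − (-16.817) = -13.583
δ_D = -13.583 / 0.346 = -39.26 per mil

-39.3 per mil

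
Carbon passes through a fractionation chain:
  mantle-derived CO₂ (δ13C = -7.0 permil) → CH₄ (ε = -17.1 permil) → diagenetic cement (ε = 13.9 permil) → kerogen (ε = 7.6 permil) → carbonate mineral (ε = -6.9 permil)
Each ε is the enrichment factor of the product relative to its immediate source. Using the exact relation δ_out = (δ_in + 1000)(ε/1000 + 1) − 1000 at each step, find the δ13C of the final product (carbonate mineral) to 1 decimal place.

-9.8 permil

step 1: δ = (-7.00 + 1000)·(-17.1/1000 + 1) − 1000 = -23.98 permil
step 2: δ = (-23.98 + 1000)·(13.9/1000 + 1) − 1000 = -10.41 permil
step 3: δ = (-10.41 + 1000)·(7.6/1000 + 1) − 1000 = -2.89 permil
step 4: δ = (-2.89 + 1000)·(-6.9/1000 + 1) − 1000 = -9.77 permil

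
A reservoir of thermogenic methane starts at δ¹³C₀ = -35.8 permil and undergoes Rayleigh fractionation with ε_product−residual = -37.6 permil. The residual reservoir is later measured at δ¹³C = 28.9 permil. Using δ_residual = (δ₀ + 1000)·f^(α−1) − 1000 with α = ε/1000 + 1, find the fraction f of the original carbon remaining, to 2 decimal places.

α − 1 = ε/1000 = -0.0376
(δ_res + 1000)/(δ₀ + 1000) = (28.9 + 1000)/(-35.8 + 1000) = 1028.9/964.2 = 1.067102
f = 1.067102^(1/-0.0376) = exp(ln(1.067102)/-0.0376) = exp(0.06495/-0.0376)
f = exp(-1.7273) = 0.1778

0.18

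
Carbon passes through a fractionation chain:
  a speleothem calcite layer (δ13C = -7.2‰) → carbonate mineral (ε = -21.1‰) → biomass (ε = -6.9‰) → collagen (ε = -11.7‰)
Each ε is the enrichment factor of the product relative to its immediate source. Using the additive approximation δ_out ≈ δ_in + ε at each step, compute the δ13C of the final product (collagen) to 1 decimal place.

-46.9‰

step 1: δ ≈ -7.2 + (-21.1) = -28.3‰
step 2: δ ≈ -28.3 + (-6.9) = -35.2‰
step 3: δ ≈ -35.2 + (-11.7) = -46.9‰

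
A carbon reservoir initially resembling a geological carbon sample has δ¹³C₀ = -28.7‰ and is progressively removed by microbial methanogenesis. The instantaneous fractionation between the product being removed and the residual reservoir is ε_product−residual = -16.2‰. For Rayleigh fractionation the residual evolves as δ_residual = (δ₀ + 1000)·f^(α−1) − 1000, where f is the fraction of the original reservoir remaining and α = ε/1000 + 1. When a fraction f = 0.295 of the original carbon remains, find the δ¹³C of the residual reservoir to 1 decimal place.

Rayleigh residual: δ_res = (δ₀ + 1000)·f^(α−1) − 1000
α = ε/1000 + 1 = 0.98380, so α − 1 = -0.01620
f^(α−1) = 0.295^(-0.01620) = 1.019973
δ_res = (-28.7 + 1000) × 1.019973 − 1000 = 990.700 − 1000 = -9.30‰

-9.3‰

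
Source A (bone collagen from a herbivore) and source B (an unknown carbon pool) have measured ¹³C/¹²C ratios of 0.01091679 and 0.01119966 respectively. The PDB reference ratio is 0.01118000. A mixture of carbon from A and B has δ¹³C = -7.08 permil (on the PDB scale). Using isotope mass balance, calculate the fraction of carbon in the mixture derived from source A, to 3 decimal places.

δ_A = (0.01091679/0.01118000 − 1)×1000 = (0.976457 − 1)×1000 = -23.543 permil
δ_B = (0.01119966/0.01118000 − 1)×1000 = (1.001758 − 1)×1000 = 1.758 permil
f_A = (δ_mix − δ_B)/(δ_A − δ_B) = (-7.08 − (1.758))/(-23.543 − (1.758))
f_A = -8.838 / -25.301 = 0.3493

0.349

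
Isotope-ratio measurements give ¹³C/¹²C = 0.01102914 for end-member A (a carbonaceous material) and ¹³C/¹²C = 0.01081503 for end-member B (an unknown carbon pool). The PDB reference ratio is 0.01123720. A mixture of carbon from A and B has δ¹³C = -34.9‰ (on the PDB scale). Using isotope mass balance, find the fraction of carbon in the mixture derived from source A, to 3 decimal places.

δ_A = (0.01102914/0.01123720 − 1)×1000 = (0.981485 − 1)×1000 = -18.515‰
δ_B = (0.01081503/0.01123720 − 1)×1000 = (0.962431 − 1)×1000 = -37.569‰
f_A = (δ_mix − δ_B)/(δ_A − δ_B) = (-34.9 − (-37.569))/(-18.515 − (-37.569))
f_A = 2.669 / 19.054 = 0.1401

0.140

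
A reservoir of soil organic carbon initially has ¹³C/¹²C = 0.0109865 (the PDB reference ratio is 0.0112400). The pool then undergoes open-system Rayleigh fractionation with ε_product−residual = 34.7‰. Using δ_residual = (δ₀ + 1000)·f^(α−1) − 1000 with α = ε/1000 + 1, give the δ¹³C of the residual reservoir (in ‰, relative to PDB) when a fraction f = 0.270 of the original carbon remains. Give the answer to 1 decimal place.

δ₀ = (0.0109865/0.0112400 − 1)×1000 = (0.977447 − 1)×1000 = -22.553‰
α − 1 = ε/1000 = 0.0347
f^(α−1) = 0.270^(0.0347) = 0.955583
δ_res = (-22.553 + 1000) × 0.955583 − 1000 = 934.031 − 1000 = -65.97‰

-66.0‰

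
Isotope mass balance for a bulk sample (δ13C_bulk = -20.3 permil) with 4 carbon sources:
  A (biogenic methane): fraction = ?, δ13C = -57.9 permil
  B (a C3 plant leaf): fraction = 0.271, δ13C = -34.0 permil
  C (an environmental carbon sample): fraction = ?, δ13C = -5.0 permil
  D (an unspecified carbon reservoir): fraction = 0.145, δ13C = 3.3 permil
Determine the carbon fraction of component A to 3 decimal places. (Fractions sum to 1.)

0.163

Let f_A and f_C be the unknown fractions; fractions sum to 1 so f_A + f_C = 0.584.
Mass balance: Σ fᵢ·δᵢ = δ_bulk ⇒ f_A·(-57.9) + f_C·(-5.0) = -20.3 − (-8.736) = -11.565
Substitute f_C = 0.584 − f_A:
f_A·(-57.9 − -5.0) = -11.565 − 0.584×(-5.0) = -8.645
f_A = -8.645 / -52.9 = 0.1634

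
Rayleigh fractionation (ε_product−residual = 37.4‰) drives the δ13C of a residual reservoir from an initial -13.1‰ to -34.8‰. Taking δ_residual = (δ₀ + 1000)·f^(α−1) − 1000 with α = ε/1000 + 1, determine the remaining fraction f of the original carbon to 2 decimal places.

α − 1 = ε/1000 = 0.0374
(δ_res + 1000)/(δ₀ + 1000) = (-34.8 + 1000)/(-13.1 + 1000) = 965.2/986.9 = 0.978012
f = 0.978012^(1/0.0374) = exp(ln(0.978012)/0.0374) = exp(-0.02223/0.0374)
f = exp(-0.5945) = 0.5519

0.55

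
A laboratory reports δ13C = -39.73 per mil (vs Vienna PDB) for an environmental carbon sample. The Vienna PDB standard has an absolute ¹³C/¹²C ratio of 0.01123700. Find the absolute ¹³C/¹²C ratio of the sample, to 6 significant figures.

0.0107906

R_sample = R_standard × (δ13C/1000 + 1)
R_sample = 0.01123700 × (-39.73/1000 + 1) = 0.01123700 × 0.960270
R_sample = 0.0107906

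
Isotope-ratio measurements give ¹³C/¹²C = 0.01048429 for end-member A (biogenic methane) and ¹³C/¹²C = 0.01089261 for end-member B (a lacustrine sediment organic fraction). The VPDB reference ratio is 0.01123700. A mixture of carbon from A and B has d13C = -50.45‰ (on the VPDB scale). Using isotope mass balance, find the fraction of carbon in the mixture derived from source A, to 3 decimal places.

0.545

δ_A = (0.01048429/0.01123700 − 1)×1000 = (0.933015 − 1)×1000 = -66.985‰
δ_B = (0.01089261/0.01123700 − 1)×1000 = (0.969352 − 1)×1000 = -30.648‰
f_A = (δ_mix − δ_B)/(δ_A − δ_B) = (-50.45 − (-30.648))/(-66.985 − (-30.648))
f_A = -19.802 / -36.337 = 0.5450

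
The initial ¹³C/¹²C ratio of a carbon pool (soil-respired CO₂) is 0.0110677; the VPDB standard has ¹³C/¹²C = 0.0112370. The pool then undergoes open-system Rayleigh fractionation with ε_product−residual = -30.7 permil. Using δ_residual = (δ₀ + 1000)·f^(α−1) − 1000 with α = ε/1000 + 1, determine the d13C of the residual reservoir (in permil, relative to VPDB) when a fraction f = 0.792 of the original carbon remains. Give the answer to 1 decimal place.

-8.0 permil

δ₀ = (0.0110677/0.0112370 − 1)×1000 = (0.984934 − 1)×1000 = -15.066 permil
α − 1 = ε/1000 = -0.0307
f^(α−1) = 0.792^(-0.0307) = 1.007185
δ_res = (-15.066 + 1000) × 1.007185 − 1000 = 992.010 − 1000 = -7.99 permil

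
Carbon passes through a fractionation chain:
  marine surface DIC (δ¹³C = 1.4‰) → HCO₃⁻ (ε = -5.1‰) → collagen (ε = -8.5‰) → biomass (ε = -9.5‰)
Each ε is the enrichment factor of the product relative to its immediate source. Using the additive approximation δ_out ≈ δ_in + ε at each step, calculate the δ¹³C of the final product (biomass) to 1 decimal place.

step 1: δ ≈ 1.4 + (-5.1) = -3.7‰
step 2: δ ≈ -3.7 + (-8.5) = -12.2‰
step 3: δ ≈ -12.2 + (-9.5) = -21.7‰

-21.7‰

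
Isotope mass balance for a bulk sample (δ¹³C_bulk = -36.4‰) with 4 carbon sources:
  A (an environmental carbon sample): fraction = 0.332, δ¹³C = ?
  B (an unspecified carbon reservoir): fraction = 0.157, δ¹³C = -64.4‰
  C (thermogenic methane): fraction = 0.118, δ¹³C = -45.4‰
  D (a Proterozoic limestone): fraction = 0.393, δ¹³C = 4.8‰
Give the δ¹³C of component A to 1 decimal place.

-68.7‰

Isotope mass balance: δ_bulk = Σ fᵢ·δᵢ.
-36.4 = 0.332×δ_A + 0.157×(-64.4) + 0.118×(-45.4) + 0.393×(4.8)
0.332·δ_A = -36.4 − (-13.582) = -22.818
δ_A = -22.818 / 0.332 = -68.73‰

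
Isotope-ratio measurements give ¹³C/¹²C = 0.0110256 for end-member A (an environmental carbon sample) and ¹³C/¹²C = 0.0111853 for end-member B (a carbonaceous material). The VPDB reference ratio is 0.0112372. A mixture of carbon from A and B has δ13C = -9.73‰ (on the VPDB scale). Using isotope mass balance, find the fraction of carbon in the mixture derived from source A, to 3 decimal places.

δ_A = (0.0110256/0.0112372 − 1)×1000 = (0.981170 − 1)×1000 = -18.830‰
δ_B = (0.0111853/0.0112372 − 1)×1000 = (0.995381 − 1)×1000 = -4.619‰
f_A = (δ_mix − δ_B)/(δ_A − δ_B) = (-9.73 − (-4.619))/(-18.830 − (-4.619))
f_A = -5.111 / -14.212 = 0.3597

0.360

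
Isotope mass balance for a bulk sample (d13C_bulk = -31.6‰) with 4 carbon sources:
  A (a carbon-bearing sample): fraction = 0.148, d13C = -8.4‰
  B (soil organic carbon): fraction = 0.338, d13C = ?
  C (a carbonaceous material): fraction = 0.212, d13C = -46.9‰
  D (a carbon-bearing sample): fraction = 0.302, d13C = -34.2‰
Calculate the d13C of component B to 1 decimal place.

Isotope mass balance: δ_bulk = Σ fᵢ·δᵢ.
-31.6 = 0.148×(-8.4) + 0.338×δ_B + 0.212×(-46.9) + 0.302×(-34.2)
0.338·δ_B = -31.6 − (-21.514) = -10.086
δ_B = -10.086 / 0.338 = -29.84‰

-29.8‰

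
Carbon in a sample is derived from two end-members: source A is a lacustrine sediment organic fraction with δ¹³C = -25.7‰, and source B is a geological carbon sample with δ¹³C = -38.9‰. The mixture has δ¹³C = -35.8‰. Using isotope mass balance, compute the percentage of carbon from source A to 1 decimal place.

23.5%

δ_mix = f_A·δ_A + (1 − f_A)·δ_B  ⇒  f_A = (δ_mix − δ_B)/(δ_A − δ_B)
f_A = (-35.8 − (-38.9)) / (-25.7 − (-38.9))
f_A = 3.1 / 13.2 = 0.2348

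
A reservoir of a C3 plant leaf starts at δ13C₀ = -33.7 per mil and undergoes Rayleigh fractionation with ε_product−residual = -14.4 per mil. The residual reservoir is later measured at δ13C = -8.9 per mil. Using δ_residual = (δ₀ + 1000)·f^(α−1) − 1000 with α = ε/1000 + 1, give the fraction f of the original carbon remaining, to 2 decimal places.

α − 1 = ε/1000 = -0.0144
(δ_res + 1000)/(δ₀ + 1000) = (-8.9 + 1000)/(-33.7 + 1000) = 991.1/966.3 = 1.025665
f = 1.025665^(1/-0.0144) = exp(ln(1.025665)/-0.0144) = exp(0.02534/-0.0144)
f = exp(-1.7598) = 0.1721

0.17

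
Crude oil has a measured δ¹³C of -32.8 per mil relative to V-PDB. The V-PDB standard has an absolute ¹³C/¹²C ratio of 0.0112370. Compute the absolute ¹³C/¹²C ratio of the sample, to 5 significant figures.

R_sample = R_standard × (δ¹³C/1000 + 1)
R_sample = 0.0112370 × (-32.8/1000 + 1) = 0.0112370 × 0.967200
R_sample = 0.0108684

0.010868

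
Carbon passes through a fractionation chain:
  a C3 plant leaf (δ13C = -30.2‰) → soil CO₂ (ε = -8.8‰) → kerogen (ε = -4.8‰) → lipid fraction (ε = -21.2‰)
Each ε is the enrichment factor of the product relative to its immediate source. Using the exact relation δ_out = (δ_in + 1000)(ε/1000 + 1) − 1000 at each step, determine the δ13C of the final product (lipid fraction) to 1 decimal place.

step 1: δ = (-30.20 + 1000)·(-8.8/1000 + 1) − 1000 = -38.73‰
step 2: δ = (-38.73 + 1000)·(-4.8/1000 + 1) − 1000 = -43.35‰
step 3: δ = (-43.35 + 1000)·(-21.2/1000 + 1) − 1000 = -63.63‰

-63.6‰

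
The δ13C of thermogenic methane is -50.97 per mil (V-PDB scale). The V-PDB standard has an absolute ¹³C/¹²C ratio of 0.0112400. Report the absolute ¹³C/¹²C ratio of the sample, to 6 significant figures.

R_sample = R_standard × (δ13C/1000 + 1)
R_sample = 0.0112400 × (-50.97/1000 + 1) = 0.0112400 × 0.949030
R_sample = 0.0106671

0.0106671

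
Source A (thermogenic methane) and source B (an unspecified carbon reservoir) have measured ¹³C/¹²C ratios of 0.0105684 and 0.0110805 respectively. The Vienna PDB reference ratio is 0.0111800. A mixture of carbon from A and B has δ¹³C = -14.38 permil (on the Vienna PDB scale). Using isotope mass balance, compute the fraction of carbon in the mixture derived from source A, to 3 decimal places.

δ_A = (0.0105684/0.0111800 − 1)×1000 = (0.945295 − 1)×1000 = -54.705 permil
δ_B = (0.0110805/0.0111800 − 1)×1000 = (0.991100 − 1)×1000 = -8.900 permil
f_A = (δ_mix − δ_B)/(δ_A − δ_B) = (-14.38 − (-8.900))/(-54.705 − (-8.900))
f_A = -5.480 / -45.805 = 0.1196

0.120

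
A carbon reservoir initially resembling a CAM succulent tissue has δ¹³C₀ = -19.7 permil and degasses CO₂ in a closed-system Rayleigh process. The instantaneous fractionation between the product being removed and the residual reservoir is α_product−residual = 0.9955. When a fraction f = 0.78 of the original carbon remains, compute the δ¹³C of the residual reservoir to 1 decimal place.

Rayleigh residual: δ_res = (δ₀ + 1000)·f^(α−1) − 1000
α − 1 = -0.00450
f^(α−1) = 0.78^(-0.00450) = 1.001119
δ_res = (-19.7 + 1000) × 1.001119 − 1000 = 981.397 − 1000 = -18.60 permil

-18.6 permil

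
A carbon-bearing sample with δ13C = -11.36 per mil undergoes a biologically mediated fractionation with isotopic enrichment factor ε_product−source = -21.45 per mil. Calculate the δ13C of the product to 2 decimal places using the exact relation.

-32.57 per mil

Exactly, δ_product = (δ_source + 1000)·(ε/1000 + 1) − 1000.
δ_product = (-11.36 + 1000) × (-21.45/1000 + 1) − 1000
δ_product = -32.566 per mil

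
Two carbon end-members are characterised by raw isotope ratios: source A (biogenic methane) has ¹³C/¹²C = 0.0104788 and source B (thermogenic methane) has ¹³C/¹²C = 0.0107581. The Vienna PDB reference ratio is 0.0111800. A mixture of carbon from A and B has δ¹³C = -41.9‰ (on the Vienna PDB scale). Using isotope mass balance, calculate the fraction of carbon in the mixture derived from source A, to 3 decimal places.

δ_A = (0.0104788/0.0111800 − 1)×1000 = (0.937281 − 1)×1000 = -62.719‰
δ_B = (0.0107581/0.0111800 − 1)×1000 = (0.962263 − 1)×1000 = -37.737‰
f_A = (δ_mix − δ_B)/(δ_A − δ_B) = (-41.9 − (-37.737))/(-62.719 − (-37.737))
f_A = -4.163 / -24.982 = 0.1666

0.167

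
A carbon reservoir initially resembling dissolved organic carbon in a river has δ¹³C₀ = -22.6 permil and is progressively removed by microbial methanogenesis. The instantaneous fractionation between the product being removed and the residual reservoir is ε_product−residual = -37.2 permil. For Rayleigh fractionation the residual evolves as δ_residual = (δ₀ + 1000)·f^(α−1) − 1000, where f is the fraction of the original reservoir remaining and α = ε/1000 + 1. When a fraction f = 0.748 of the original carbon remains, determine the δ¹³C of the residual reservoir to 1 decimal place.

-12.0 permil

Rayleigh residual: δ_res = (δ₀ + 1000)·f^(α−1) − 1000
α = ε/1000 + 1 = 0.96280, so α − 1 = -0.03720
f^(α−1) = 0.748^(-0.03720) = 1.010860
δ_res = (-22.6 + 1000) × 1.010860 − 1000 = 988.014 − 1000 = -11.99 permil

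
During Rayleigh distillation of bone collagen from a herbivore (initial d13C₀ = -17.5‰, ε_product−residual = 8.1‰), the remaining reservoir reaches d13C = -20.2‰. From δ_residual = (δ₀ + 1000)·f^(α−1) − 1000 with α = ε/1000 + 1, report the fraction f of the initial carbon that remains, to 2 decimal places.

α − 1 = ε/1000 = 0.0081
(δ_res + 1000)/(δ₀ + 1000) = (-20.2 + 1000)/(-17.5 + 1000) = 979.8/982.5 = 0.997252
f = 0.997252^(1/0.0081) = exp(ln(0.997252)/0.0081) = exp(-0.00275/0.0081)
f = exp(-0.3397) = 0.7120

0.71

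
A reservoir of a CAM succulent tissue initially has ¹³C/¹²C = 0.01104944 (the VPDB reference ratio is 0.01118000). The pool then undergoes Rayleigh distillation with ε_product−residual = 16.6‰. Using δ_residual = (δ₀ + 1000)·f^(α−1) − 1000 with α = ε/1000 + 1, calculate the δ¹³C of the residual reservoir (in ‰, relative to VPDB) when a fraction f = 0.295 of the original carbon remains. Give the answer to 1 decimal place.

δ₀ = (0.01104944/0.01118000 − 1)×1000 = (0.988322 − 1)×1000 = -11.678‰
α − 1 = ε/1000 = 0.0166
f^(α−1) = 0.295^(0.0166) = 0.979939
δ_res = (-11.678 + 1000) × 0.979939 − 1000 = 968.495 − 1000 = -31.50‰

-31.5‰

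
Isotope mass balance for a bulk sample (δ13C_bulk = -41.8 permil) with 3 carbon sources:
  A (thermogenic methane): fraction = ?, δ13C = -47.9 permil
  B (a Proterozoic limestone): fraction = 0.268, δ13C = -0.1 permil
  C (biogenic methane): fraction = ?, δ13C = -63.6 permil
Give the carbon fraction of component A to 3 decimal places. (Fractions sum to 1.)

Let f_A and f_C be the unknown fractions; fractions sum to 1 so f_A + f_C = 0.732.
Mass balance: Σ fᵢ·δᵢ = δ_bulk ⇒ f_A·(-47.9) + f_C·(-63.6) = -41.8 − (-0.027) = -41.773
Substitute f_C = 0.732 − f_A:
f_A·(-47.9 − -63.6) = -41.773 − 0.732×(-63.6) = 4.782
f_A = 4.782 / 15.7 = 0.3046

0.305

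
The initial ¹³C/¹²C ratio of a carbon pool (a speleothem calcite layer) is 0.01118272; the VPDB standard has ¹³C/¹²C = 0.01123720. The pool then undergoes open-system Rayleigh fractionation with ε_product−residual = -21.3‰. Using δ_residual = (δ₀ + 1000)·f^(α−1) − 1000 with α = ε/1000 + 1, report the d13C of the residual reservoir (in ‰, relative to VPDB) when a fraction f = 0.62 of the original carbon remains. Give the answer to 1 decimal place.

5.3‰

δ₀ = (0.01118272/0.01123720 − 1)×1000 = (0.995152 − 1)×1000 = -4.848‰
α − 1 = ε/1000 = -0.0213
f^(α−1) = 0.62^(-0.0213) = 1.010234
δ_res = (-4.848 + 1000) × 1.010234 − 1000 = 1005.336 − 1000 = 5.34‰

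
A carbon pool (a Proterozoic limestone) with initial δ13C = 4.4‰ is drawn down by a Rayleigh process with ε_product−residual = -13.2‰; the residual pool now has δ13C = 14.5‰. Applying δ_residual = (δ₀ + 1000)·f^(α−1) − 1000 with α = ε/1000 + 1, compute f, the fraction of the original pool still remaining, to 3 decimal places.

0.469

α − 1 = ε/1000 = -0.0132
(δ_res + 1000)/(δ₀ + 1000) = (14.5 + 1000)/(4.4 + 1000) = 1014.5/1004.4 = 1.010056
f = 1.010056^(1/-0.0132) = exp(ln(1.010056)/-0.0132) = exp(0.01001/-0.0132)
f = exp(-0.7580) = 0.4686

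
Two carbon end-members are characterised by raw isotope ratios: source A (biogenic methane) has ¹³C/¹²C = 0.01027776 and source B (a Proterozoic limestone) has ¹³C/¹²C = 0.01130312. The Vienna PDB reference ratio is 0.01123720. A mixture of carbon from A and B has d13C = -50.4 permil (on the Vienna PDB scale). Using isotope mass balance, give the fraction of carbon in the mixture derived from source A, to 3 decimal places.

δ_A = (0.01027776/0.01123720 − 1)×1000 = (0.914619 − 1)×1000 = -85.381 permil
δ_B = (0.01130312/0.01123720 − 1)×1000 = (1.005866 − 1)×1000 = 5.866 permil
f_A = (δ_mix − δ_B)/(δ_A − δ_B) = (-50.4 − (5.866))/(-85.381 − (5.866))
f_A = -56.266 / -91.247 = 0.6166

0.617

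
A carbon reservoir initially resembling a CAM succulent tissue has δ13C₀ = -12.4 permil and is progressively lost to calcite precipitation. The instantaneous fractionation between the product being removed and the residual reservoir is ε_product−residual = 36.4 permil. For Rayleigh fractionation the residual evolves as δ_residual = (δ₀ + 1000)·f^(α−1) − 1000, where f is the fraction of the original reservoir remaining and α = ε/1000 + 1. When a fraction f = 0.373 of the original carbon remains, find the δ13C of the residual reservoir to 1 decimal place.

-47.2 permil

Rayleigh residual: δ_res = (δ₀ + 1000)·f^(α−1) − 1000
α = ε/1000 + 1 = 1.03640, so α − 1 = 0.03640
f^(α−1) = 0.373^(0.03640) = 0.964740
δ_res = (-12.4 + 1000) × 0.964740 − 1000 = 952.777 − 1000 = -47.22 permil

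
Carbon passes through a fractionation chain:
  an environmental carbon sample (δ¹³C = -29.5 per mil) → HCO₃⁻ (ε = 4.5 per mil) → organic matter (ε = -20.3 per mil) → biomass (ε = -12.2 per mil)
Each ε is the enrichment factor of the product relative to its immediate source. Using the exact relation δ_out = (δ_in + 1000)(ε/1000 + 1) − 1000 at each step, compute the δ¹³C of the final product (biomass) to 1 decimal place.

-56.6 per mil

step 1: δ = (-29.50 + 1000)·(4.5/1000 + 1) − 1000 = -25.13 per mil
step 2: δ = (-25.13 + 1000)·(-20.3/1000 + 1) − 1000 = -44.92 per mil
step 3: δ = (-44.92 + 1000)·(-12.2/1000 + 1) − 1000 = -56.57 per mil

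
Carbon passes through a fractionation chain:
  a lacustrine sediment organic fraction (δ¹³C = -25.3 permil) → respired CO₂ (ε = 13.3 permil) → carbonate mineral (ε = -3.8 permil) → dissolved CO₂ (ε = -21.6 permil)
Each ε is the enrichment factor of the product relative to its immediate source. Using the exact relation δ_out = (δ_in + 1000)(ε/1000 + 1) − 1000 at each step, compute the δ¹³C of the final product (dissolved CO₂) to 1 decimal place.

step 1: δ = (-25.30 + 1000)·(13.3/1000 + 1) − 1000 = -12.34 permil
step 2: δ = (-12.34 + 1000)·(-3.8/1000 + 1) − 1000 = -16.09 permil
step 3: δ = (-16.09 + 1000)·(-21.6/1000 + 1) − 1000 = -37.34 permil

-37.3 permil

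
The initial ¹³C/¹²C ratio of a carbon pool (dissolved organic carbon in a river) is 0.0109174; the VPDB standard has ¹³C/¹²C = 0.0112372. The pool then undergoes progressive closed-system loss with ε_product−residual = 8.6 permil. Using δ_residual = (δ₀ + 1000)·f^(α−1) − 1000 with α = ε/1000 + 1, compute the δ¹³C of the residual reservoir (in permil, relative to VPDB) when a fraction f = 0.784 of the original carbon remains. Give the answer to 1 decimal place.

δ₀ = (0.0109174/0.0112372 − 1)×1000 = (0.971541 − 1)×1000 = -28.459 permil
α − 1 = ε/1000 = 0.0086
f^(α−1) = 0.784^(0.0086) = 0.997909
δ_res = (-28.459 + 1000) × 0.997909 − 1000 = 969.510 − 1000 = -30.49 permil

-30.5 permil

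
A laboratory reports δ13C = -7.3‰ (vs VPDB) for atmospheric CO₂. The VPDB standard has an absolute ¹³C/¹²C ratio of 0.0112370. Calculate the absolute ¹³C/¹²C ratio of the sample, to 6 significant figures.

0.0111550

R_sample = R_standard × (δ13C/1000 + 1)
R_sample = 0.0112370 × (-7.3/1000 + 1) = 0.0112370 × 0.992700
R_sample = 0.0111550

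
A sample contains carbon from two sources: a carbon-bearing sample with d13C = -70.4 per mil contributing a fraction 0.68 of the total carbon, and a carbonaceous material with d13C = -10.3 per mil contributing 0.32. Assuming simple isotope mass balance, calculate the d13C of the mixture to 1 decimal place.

-51.2 per mil

δ_mix = f_A·δ_A + f_B·δ_B
δ_mix = 0.68 × (-70.4) + 0.32 × (-10.3)
δ_mix = -47.87 + -3.30 = -51.17 per mil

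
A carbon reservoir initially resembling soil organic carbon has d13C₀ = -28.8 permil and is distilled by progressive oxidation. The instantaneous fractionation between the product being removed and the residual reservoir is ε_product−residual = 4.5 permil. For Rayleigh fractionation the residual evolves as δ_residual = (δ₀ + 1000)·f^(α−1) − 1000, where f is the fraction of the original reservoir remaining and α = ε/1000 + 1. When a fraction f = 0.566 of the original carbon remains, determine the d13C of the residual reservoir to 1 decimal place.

Rayleigh residual: δ_res = (δ₀ + 1000)·f^(α−1) − 1000
α = ε/1000 + 1 = 1.00450, so α − 1 = 0.00450
f^(α−1) = 0.566^(0.00450) = 0.997442
δ_res = (-28.8 + 1000) × 0.997442 − 1000 = 968.716 − 1000 = -31.28 permil

-31.3 permil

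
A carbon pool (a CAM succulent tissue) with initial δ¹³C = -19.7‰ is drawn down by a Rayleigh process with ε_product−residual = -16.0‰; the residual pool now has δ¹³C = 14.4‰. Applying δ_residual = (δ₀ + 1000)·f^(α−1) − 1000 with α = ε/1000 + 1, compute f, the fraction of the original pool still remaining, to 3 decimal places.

α − 1 = ε/1000 = -0.0160
(δ_res + 1000)/(δ₀ + 1000) = (14.4 + 1000)/(-19.7 + 1000) = 1014.4/980.3 = 1.034785
f = 1.034785^(1/-0.0160) = exp(ln(1.034785)/-0.0160) = exp(0.03419/-0.0160)
f = exp(-2.1371) = 0.1180

0.118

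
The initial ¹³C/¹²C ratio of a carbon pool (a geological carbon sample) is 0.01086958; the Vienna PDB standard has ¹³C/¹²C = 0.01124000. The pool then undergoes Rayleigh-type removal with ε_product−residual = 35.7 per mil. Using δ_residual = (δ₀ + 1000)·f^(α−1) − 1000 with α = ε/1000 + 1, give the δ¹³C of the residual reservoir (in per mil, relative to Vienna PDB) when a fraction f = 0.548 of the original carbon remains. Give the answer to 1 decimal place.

δ₀ = (0.01086958/0.01124000 − 1)×1000 = (0.967044 − 1)×1000 = -32.956 per mil
α − 1 = ε/1000 = 0.0357
f^(α−1) = 0.548^(0.0357) = 0.978756
δ_res = (-32.956 + 1000) × 0.978756 − 1000 = 946.501 − 1000 = -53.50 per mil

-53.5 per mil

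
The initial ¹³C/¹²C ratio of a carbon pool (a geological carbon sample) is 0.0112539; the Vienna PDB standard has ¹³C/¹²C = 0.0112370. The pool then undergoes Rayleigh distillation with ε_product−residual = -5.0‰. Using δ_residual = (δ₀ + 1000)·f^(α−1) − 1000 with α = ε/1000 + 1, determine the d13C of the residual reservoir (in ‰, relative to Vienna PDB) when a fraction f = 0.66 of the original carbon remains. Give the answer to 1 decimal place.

3.6‰

δ₀ = (0.0112539/0.0112370 − 1)×1000 = (1.001504 − 1)×1000 = 1.504‰
α − 1 = ε/1000 = -0.0050
f^(α−1) = 0.66^(-0.0050) = 1.002080
δ_res = (1.504 + 1000) × 1.002080 − 1000 = 1003.587 − 1000 = 3.59‰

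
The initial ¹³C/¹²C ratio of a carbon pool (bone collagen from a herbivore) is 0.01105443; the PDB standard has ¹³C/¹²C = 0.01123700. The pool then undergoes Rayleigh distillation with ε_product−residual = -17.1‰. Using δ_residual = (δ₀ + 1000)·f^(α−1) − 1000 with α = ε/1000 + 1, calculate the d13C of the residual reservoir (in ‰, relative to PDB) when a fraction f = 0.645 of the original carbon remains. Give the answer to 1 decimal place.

δ₀ = (0.01105443/0.01123700 − 1)×1000 = (0.983753 − 1)×1000 = -16.247‰
α − 1 = ε/1000 = -0.0171
f^(α−1) = 0.645^(-0.0171) = 1.007527
δ_res = (-16.247 + 1000) × 1.007527 − 1000 = 991.157 − 1000 = -8.84‰

-8.8‰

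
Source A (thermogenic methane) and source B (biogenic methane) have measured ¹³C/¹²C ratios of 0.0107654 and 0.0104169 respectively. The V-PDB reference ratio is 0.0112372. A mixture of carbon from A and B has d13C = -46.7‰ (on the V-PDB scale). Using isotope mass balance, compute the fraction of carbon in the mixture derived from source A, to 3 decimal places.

0.848

δ_A = (0.0107654/0.0112372 − 1)×1000 = (0.958014 − 1)×1000 = -41.986‰
δ_B = (0.0104169/0.0112372 − 1)×1000 = (0.927001 − 1)×1000 = -72.999‰
f_A = (δ_mix − δ_B)/(δ_A − δ_B) = (-46.7 − (-72.999))/(-41.986 − (-72.999))
f_A = 26.299 / 31.013 = 0.8480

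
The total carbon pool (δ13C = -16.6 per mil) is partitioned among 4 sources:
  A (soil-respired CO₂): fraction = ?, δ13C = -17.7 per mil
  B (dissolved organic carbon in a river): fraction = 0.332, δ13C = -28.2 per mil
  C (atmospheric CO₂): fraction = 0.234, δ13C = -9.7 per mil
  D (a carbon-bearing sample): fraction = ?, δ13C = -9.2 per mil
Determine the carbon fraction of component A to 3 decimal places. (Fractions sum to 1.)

Let f_A and f_D be the unknown fractions; fractions sum to 1 so f_A + f_D = 0.434.
Mass balance: Σ fᵢ·δᵢ = δ_bulk ⇒ f_A·(-17.7) + f_D·(-9.2) = -16.6 − (-11.632) = -4.968
Substitute f_D = 0.434 − f_A:
f_A·(-17.7 − -9.2) = -4.968 − 0.434×(-9.2) = -0.975
f_A = -0.975 / -8.5 = 0.1147

0.115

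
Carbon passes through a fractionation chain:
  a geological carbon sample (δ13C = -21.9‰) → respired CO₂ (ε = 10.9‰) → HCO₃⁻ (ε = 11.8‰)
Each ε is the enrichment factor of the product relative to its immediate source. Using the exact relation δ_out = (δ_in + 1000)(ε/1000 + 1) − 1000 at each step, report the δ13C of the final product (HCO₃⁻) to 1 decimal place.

step 1: δ = (-21.90 + 1000)·(10.9/1000 + 1) − 1000 = -11.24‰
step 2: δ = (-11.24 + 1000)·(11.8/1000 + 1) − 1000 = 0.43‰

0.4‰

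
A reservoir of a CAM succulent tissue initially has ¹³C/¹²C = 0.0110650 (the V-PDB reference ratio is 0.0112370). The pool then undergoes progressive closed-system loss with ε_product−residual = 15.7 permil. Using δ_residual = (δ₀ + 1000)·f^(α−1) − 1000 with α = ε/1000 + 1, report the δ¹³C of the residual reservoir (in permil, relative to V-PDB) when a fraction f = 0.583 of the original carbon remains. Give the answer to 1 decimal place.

-23.6 permil

δ₀ = (0.0110650/0.0112370 − 1)×1000 = (0.984693 − 1)×1000 = -15.307 permil
α − 1 = ε/1000 = 0.0157
f^(α−1) = 0.583^(0.0157) = 0.991565
δ_res = (-15.307 + 1000) × 0.991565 − 1000 = 976.387 − 1000 = -23.61 permil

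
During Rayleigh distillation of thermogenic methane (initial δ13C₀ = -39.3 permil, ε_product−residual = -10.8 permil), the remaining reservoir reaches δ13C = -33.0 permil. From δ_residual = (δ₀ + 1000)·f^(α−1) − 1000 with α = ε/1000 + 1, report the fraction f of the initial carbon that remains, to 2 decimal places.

α − 1 = ε/1000 = -0.0108
(δ_res + 1000)/(δ₀ + 1000) = (-33.0 + 1000)/(-39.3 + 1000) = 967.0/960.7 = 1.006558
f = 1.006558^(1/-0.0108) = exp(ln(1.006558)/-0.0108) = exp(0.00654/-0.0108)
f = exp(-0.6052) = 0.5460

0.55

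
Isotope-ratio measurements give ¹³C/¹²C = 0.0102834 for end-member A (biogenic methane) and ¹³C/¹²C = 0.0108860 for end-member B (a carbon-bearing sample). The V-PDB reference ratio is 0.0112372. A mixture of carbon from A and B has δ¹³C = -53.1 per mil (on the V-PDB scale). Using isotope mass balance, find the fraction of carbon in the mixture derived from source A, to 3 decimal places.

δ_A = (0.0102834/0.0112372 − 1)×1000 = (0.915121 − 1)×1000 = -84.879 per mil
δ_B = (0.0108860/0.0112372 − 1)×1000 = (0.968747 − 1)×1000 = -31.253 per mil
f_A = (δ_mix − δ_B)/(δ_A − δ_B) = (-53.1 − (-31.253))/(-84.879 − (-31.253))
f_A = -21.847 / -53.625 = 0.4074

0.407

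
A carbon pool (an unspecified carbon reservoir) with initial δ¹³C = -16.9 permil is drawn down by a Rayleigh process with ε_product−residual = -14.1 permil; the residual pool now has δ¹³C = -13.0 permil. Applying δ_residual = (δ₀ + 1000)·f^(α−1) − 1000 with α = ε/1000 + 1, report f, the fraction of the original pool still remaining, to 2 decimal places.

0.76

α − 1 = ε/1000 = -0.0141
(δ_res + 1000)/(δ₀ + 1000) = (-13.0 + 1000)/(-16.9 + 1000) = 987.0/983.1 = 1.003967
f = 1.003967^(1/-0.0141) = exp(ln(1.003967)/-0.0141) = exp(0.00396/-0.0141)
f = exp(-0.2808) = 0.7552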